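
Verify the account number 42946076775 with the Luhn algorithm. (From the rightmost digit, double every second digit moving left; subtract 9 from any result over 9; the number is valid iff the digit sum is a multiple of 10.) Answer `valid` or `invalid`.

From the right, keep odd positions and double even positions (subtract 9 from any doubled value over 9):
  doubled (positions 2,4,...): 5 3 0 8 4 → sum 20
  kept (positions 1,3,...): 5 7 7 6 9 4 → sum 38
Total = 58.
58 mod 10 = 8, so the number is invalid.

invalid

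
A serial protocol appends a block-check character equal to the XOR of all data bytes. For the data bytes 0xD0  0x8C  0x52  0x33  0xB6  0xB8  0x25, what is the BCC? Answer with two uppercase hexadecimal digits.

XOR the bytes together:
  start with 0xD0
  0xD0 ⊕ 0x8C = 0x5C
  0x5C ⊕ 0x52 = 0x0E
  0x0E ⊕ 0x33 = 0x3D
  0x3D ⊕ 0xB6 = 0x8B
  0x8B ⊕ 0xB8 = 0x33
  0x33 ⊕ 0x25 = 0x16

16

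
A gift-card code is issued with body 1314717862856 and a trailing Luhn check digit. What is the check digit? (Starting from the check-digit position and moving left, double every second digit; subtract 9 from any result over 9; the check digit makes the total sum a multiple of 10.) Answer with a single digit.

0

Partial digits right→left: 6 5 8 2 6 8 7 1 7 4 1 3 1
Double every second digit counting from the check-digit position (so the 1st, 3rd, 5th, ... of the partial from the right).
  doubled (with −9 where >9): 3 7 3 5 5 2 2 → sum 27
  kept as-is: 5 2 8 1 4 3 → sum 23
Total = 27 + 23 = 50.
Check digit = (10 − (50 mod 10)) mod 10 = 0.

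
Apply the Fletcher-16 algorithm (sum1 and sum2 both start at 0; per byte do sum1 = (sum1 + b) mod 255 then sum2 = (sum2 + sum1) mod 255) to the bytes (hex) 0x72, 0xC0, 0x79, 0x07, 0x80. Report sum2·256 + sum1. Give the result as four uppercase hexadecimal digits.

Running sums (mod 255):
  after byte 0 (0x72): sum1=114, sum2=114
  after byte 1 (0xC0): sum1=51, sum2=165
  after byte 2 (0x79): sum1=172, sum2=82
  after byte 3 (0x07): sum1=179, sum2=6
  after byte 4 (0x80): sum1=52, sum2=58
Checksum = sum2·256 + sum1 = 58·256 + 52 = 14900 = 0x3A34.

3A34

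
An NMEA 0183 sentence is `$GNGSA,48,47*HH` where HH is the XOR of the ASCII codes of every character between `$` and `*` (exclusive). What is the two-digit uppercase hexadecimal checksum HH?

53

XOR the ASCII codes of the payload characters:
  'G' = 0x47 → acc = 0x47
  'N' = 0x4E → acc = 0x09
  'G' = 0x47 → acc = 0x4E
  'S' = 0x53 → acc = 0x1D
  'A' = 0x41 → acc = 0x5C
  ',' = 0x2C → acc = 0x70
  '4' = 0x34 → acc = 0x44
  '8' = 0x38 → acc = 0x7C
  ',' = 0x2C → acc = 0x50
  '4' = 0x34 → acc = 0x64
  '7' = 0x37 → acc = 0x53
Checksum = 0x53.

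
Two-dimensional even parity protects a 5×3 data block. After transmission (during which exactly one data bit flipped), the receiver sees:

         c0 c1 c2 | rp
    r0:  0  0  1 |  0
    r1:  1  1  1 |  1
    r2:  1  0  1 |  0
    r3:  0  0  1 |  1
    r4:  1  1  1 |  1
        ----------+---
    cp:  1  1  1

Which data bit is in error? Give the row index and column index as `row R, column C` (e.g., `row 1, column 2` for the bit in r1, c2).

row 0, column 1

Recompute each row's even parity and compare to rp:
  r0: data parity 1, sent rp 0 → mismatch
  r1: data parity 1, sent rp 1 → ok
  r2: data parity 0, sent rp 0 → ok
  r3: data parity 1, sent rp 1 → ok
  r4: data parity 1, sent rp 1 → ok
Recompute each column's even parity and compare to cp:
  c0: data parity 1, sent cp 1 → ok
  c1: data parity 0, sent cp 1 → mismatch
  c2: data parity 1, sent cp 1 → ok
Exactly one row (r0) and one column (c1) fail → the flipped bit is at their intersection.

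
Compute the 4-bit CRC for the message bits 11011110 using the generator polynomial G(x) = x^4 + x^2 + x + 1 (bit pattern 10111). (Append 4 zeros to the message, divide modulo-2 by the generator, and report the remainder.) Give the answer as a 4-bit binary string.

1001

Append 4 zeros: 110111100000. Divide by 10111 (XOR where the leading bit is 1):
  pos 0: 11011 XOR 10111 = 01100
  pos 1: 11001 XOR 10111 = 01110
  pos 2: 11101 XOR 10111 = 01010
  pos 3: 10100 XOR 10111 = 00011
  pos 6: 11000 XOR 10111 = 01111
  pos 7: 11110 XOR 10111 = 01001
Remainder (last 4 bits) = 1001. This is the CRC / FCS.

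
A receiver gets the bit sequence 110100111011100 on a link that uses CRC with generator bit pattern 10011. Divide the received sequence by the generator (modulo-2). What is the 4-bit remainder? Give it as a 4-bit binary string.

Modulo-2 division of 110100111011100 by 10011:
  pos 0: 11010 XOR 10011 = 01001
  pos 1: 10010 XOR 10011 = 00001
  pos 5: 11110 XOR 10011 = 01101
  pos 6: 11011 XOR 10011 = 01000
  pos 7: 10001 XOR 10011 = 00010
  pos 10: 10100 XOR 10011 = 00111
Remainder = 0111 (nonzero — an error is detected).

0111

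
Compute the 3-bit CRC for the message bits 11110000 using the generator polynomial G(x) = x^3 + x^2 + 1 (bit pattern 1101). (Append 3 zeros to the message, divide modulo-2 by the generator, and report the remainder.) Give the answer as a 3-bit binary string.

Append 3 zeros: 11110000000. Divide by 1101 (XOR where the leading bit is 1):
  pos 0: 1111 XOR 1101 = 0010
  pos 2: 1000 XOR 1101 = 0101
  pos 3: 1010 XOR 1101 = 0111
  pos 4: 1110 XOR 1101 = 0011
  pos 6: 1100 XOR 1101 = 0001
Remainder (last 3 bits) = 010. This is the CRC / FCS.

010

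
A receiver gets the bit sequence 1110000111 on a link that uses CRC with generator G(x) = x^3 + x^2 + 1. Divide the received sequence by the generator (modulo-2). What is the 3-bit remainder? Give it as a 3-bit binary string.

000

Modulo-2 division of 1110000111 by 1101:
  pos 0: 1110 XOR 1101 = 0011
  pos 2: 1100 XOR 1101 = 0001
  pos 5: 1011 XOR 1101 = 0110
  pos 6: 1101 XOR 1101 = 0000
Remainder = 000 (zero — the frame passes the CRC check).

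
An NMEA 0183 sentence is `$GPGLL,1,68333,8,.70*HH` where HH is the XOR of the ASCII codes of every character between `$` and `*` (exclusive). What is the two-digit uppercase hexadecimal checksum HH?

4D

XOR the ASCII codes of the payload characters:
  'G' = 0x47 → acc = 0x47
  'P' = 0x50 → acc = 0x17
  'G' = 0x47 → acc = 0x50
  'L' = 0x4C → acc = 0x1C
  'L' = 0x4C → acc = 0x50
  ',' = 0x2C → acc = 0x7C
  '1' = 0x31 → acc = 0x4D
  ',' = 0x2C → acc = 0x61
  '6' = 0x36 → acc = 0x57
  '8' = 0x38 → acc = 0x6F
  '3' = 0x33 → acc = 0x5C
  '3' = 0x33 → acc = 0x6F
  '3' = 0x33 → acc = 0x5C
  ',' = 0x2C → acc = 0x70
  '8' = 0x38 → acc = 0x48
  ',' = 0x2C → acc = 0x64
  '.' = 0x2E → acc = 0x4A
  '7' = 0x37 → acc = 0x7D
  '0' = 0x30 → acc = 0x4D
Checksum = 0x4D.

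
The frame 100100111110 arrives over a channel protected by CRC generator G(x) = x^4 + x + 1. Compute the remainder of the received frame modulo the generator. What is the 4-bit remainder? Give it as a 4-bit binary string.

Modulo-2 division of 100100111110 by 10011:
  pos 0: 10010 XOR 10011 = 00001
  pos 4: 10111 XOR 10011 = 00100
  pos 6: 10011 XOR 10011 = 00000
Remainder = 0000 (zero — the frame passes the CRC check).

0000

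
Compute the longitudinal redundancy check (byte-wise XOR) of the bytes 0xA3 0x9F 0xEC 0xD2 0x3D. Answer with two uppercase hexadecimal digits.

XOR the bytes together:
  start with 0xA3
  0xA3 ⊕ 0x9F = 0x3C
  0x3C ⊕ 0xEC = 0xD0
  0xD0 ⊕ 0xD2 = 0x02
  0x02 ⊕ 0x3D = 0x3F

3F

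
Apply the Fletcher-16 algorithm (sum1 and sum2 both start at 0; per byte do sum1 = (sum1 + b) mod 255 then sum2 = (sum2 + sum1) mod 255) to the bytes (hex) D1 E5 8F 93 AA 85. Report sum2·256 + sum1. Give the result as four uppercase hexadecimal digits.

3C0B

Running sums (mod 255):
  after byte 0 (D1): sum1=209, sum2=209
  after byte 1 (E5): sum1=183, sum2=137
  after byte 2 (8F): sum1=71, sum2=208
  after byte 3 (93): sum1=218, sum2=171
  after byte 4 (AA): sum1=133, sum2=49
  after byte 5 (85): sum1=11, sum2=60
Checksum = sum2·256 + sum1 = 60·256 + 11 = 15371 = 0x3C0B.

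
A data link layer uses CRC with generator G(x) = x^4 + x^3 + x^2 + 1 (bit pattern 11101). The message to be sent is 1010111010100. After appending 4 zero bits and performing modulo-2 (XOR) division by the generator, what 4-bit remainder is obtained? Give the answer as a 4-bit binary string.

Append 4 zeros: 10101110101000000. Divide by 11101 (XOR where the leading bit is 1):
  pos 0: 10101 XOR 11101 = 01000
  pos 1: 10001 XOR 11101 = 01100
  pos 2: 11001 XOR 11101 = 00100
  pos 4: 10001 XOR 11101 = 01100
  pos 5: 11000 XOR 11101 = 00101
  pos 7: 10110 XOR 11101 = 01011
  pos 8: 10110 XOR 11101 = 01011
  pos 9: 10110 XOR 11101 = 01011
  pos 10: 10110 XOR 11101 = 01011
  pos 11: 10110 XOR 11101 = 01011
  pos 12: 10110 XOR 11101 = 01011
Remainder (last 4 bits) = 1011. This is the CRC / FCS.

1011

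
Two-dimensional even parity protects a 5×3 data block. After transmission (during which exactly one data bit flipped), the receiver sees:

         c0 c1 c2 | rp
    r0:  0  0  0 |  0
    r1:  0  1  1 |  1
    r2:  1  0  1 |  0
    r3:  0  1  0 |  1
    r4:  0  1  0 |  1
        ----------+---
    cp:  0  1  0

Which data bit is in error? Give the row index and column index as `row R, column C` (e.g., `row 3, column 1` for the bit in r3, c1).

Recompute each row's even parity and compare to rp:
  r0: data parity 0, sent rp 0 → ok
  r1: data parity 0, sent rp 1 → mismatch
  r2: data parity 0, sent rp 0 → ok
  r3: data parity 1, sent rp 1 → ok
  r4: data parity 1, sent rp 1 → ok
Recompute each column's even parity and compare to cp:
  c0: data parity 1, sent cp 0 → mismatch
  c1: data parity 1, sent cp 1 → ok
  c2: data parity 0, sent cp 0 → ok
Exactly one row (r1) and one column (c0) fail → the flipped bit is at their intersection.

row 1, column 0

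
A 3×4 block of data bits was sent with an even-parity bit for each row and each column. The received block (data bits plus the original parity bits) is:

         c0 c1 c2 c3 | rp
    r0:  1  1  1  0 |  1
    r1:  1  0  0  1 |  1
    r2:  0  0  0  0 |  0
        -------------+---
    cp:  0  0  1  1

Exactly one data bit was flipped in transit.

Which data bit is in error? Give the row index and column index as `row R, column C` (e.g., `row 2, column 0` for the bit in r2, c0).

row 1, column 1

Recompute each row's even parity and compare to rp:
  r0: data parity 1, sent rp 1 → ok
  r1: data parity 0, sent rp 1 → mismatch
  r2: data parity 0, sent rp 0 → ok
Recompute each column's even parity and compare to cp:
  c0: data parity 0, sent cp 0 → ok
  c1: data parity 1, sent cp 0 → mismatch
  c2: data parity 1, sent cp 1 → ok
  c3: data parity 1, sent cp 1 → ok
Exactly one row (r1) and one column (c1) fail → the flipped bit is at their intersection.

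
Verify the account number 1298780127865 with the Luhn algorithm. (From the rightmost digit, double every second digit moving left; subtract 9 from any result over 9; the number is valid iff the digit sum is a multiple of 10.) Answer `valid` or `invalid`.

From the right, keep odd positions and double even positions (subtract 9 from any doubled value over 9):
  doubled (positions 2,4,...): 3 5 2 7 7 4 → sum 28
  kept (positions 1,3,...): 5 8 2 0 7 9 1 → sum 32
Total = 60.
60 mod 10 = 0, so the number is valid.

valid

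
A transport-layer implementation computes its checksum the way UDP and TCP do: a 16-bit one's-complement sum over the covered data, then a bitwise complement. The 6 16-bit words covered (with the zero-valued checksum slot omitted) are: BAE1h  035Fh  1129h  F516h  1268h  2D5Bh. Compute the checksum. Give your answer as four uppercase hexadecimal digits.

FBBB

One's-complement addition (fold any carry out of bit 15 back into bit 0):
  0xBAE1 + 0x035F = 0x0BE40
  0xBE40 + 0x1129 = 0x0CF69
  0xCF69 + 0xF516 = 0x1C47F → wrap carry → 0xC480
  0xC480 + 0x1268 = 0x0D6E8
  0xD6E8 + 0x2D5B = 0x10443 → wrap carry → 0x0444
One's-complement sum = 0x0444.
Checksum = ~0x0444 & 0xFFFF = 0xFBBB.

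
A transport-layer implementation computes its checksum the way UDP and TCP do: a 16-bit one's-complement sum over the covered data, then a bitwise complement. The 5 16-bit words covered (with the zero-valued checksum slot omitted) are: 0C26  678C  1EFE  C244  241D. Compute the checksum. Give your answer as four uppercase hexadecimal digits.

86ED

One's-complement addition (fold any carry out of bit 15 back into bit 0):
  0x0C26 + 0x678C = 0x073B2
  0x73B2 + 0x1EFE = 0x092B0
  0x92B0 + 0xC244 = 0x154F4 → wrap carry → 0x54F5
  0x54F5 + 0x241D = 0x07912
One's-complement sum = 0x7912.
Checksum = ~0x7912 & 0xFFFF = 0x86ED.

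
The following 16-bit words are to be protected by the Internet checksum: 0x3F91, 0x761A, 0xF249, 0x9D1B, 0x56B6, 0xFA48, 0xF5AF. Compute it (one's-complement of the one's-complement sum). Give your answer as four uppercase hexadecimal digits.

One's-complement addition (fold any carry out of bit 15 back into bit 0):
  0x3F91 + 0x761A = 0x0B5AB
  0xB5AB + 0xF249 = 0x1A7F4 → wrap carry → 0xA7F5
  0xA7F5 + 0x9D1B = 0x14510 → wrap carry → 0x4511
  0x4511 + 0x56B6 = 0x09BC7
  0x9BC7 + 0xFA48 = 0x1960F → wrap carry → 0x9610
  0x9610 + 0xF5AF = 0x18BBF → wrap carry → 0x8BC0
One's-complement sum = 0x8BC0.
Checksum = ~0x8BC0 & 0xFFFF = 0x743F.

743F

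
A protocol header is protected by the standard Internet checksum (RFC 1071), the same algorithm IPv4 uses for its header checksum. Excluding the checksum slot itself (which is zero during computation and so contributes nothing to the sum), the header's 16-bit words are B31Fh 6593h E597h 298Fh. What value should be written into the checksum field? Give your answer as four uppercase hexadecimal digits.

One's-complement addition (fold any carry out of bit 15 back into bit 0):
  0xB31F + 0x6593 = 0x118B2 → wrap carry → 0x18B3
  0x18B3 + 0xE597 = 0x0FE4A
  0xFE4A + 0x298F = 0x127D9 → wrap carry → 0x27DA
One's-complement sum = 0x27DA.
Checksum = ~0x27DA & 0xFFFF = 0xD825.

D825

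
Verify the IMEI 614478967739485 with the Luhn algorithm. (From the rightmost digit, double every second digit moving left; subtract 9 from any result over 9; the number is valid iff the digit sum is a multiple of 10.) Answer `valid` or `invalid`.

invalid

From the right, keep odd positions and double even positions (subtract 9 from any doubled value over 9):
  doubled (positions 2,4,...): 7 9 5 3 7 8 2 → sum 41
  kept (positions 1,3,...): 5 4 3 7 9 7 4 6 → sum 45
Total = 86.
86 mod 10 = 6, so the number is invalid.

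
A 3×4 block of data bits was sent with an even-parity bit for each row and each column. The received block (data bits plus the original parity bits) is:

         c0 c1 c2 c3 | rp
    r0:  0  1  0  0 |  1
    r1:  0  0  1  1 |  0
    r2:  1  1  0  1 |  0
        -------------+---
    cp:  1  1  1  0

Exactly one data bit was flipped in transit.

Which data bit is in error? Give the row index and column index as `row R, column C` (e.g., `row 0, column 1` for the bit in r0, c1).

row 2, column 1

Recompute each row's even parity and compare to rp:
  r0: data parity 1, sent rp 1 → ok
  r1: data parity 0, sent rp 0 → ok
  r2: data parity 1, sent rp 0 → mismatch
Recompute each column's even parity and compare to cp:
  c0: data parity 1, sent cp 1 → ok
  c1: data parity 0, sent cp 1 → mismatch
  c2: data parity 1, sent cp 1 → ok
  c3: data parity 0, sent cp 0 → ok
Exactly one row (r2) and one column (c1) fail → the flipped bit is at their intersection.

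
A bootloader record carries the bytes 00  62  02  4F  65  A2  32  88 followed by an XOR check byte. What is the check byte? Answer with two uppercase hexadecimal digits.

52

XOR the bytes together:
  start with 0x00
  0x00 ⊕ 0x62 = 0x62
  0x62 ⊕ 0x02 = 0x60
  0x60 ⊕ 0x4F = 0x2F
  0x2F ⊕ 0x65 = 0x4A
  0x4A ⊕ 0xA2 = 0xE8
  0xE8 ⊕ 0x32 = 0xDA
  0xDA ⊕ 0x88 = 0x52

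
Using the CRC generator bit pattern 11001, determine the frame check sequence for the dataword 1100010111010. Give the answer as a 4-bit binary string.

Append 4 zeros: 11000101110100000. Divide by 11001 (XOR where the leading bit is 1):
  pos 0: 11000 XOR 11001 = 00001
  pos 4: 11011 XOR 11001 = 00010
  pos 7: 10101 XOR 11001 = 01100
  pos 8: 11000 XOR 11001 = 00001
  pos 12: 10000 XOR 11001 = 01001
Remainder (last 4 bits) = 1001. This is the CRC / FCS.

1001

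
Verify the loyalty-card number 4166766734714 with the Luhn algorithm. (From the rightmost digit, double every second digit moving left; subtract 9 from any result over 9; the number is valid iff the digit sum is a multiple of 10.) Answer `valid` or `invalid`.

From the right, keep odd positions and double even positions (subtract 9 from any doubled value over 9):
  doubled (positions 2,4,...): 2 8 5 3 3 2 → sum 23
  kept (positions 1,3,...): 4 7 3 6 7 6 4 → sum 37
Total = 60.
60 mod 10 = 0, so the number is valid.

valid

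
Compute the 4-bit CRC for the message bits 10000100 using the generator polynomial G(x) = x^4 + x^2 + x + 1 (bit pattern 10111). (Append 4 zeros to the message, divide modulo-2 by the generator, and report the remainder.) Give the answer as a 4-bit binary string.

Append 4 zeros: 100001000000. Divide by 10111 (XOR where the leading bit is 1):
  pos 0: 10000 XOR 10111 = 00111
  pos 2: 11110 XOR 10111 = 01001
  pos 3: 10010 XOR 10111 = 00101
  pos 5: 10100 XOR 10111 = 00011
Remainder (last 4 bits) = 1100. This is the CRC / FCS.

1100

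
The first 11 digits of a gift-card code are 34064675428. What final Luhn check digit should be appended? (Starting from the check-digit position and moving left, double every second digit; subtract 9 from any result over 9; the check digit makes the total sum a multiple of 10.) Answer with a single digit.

Partial digits right→left: 8 2 4 5 7 6 4 6 0 4 3
Double every second digit counting from the check-digit position (so the 1st, 3rd, 5th, ... of the partial from the right).
  doubled (with −9 where >9): 7 8 5 8 0 6 → sum 34
  kept as-is: 2 5 6 6 4 → sum 23
Total = 34 + 23 = 57.
Check digit = (10 − (57 mod 10)) mod 10 = 3.

3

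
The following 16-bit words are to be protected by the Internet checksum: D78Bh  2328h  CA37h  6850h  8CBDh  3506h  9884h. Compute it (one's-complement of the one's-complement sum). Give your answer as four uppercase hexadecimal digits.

One's-complement addition (fold any carry out of bit 15 back into bit 0):
  0xD78B + 0x2328 = 0x0FAB3
  0xFAB3 + 0xCA37 = 0x1C4EA → wrap carry → 0xC4EB
  0xC4EB + 0x6850 = 0x12D3B → wrap carry → 0x2D3C
  0x2D3C + 0x8CBD = 0x0B9F9
  0xB9F9 + 0x3506 = 0x0EEFF
  0xEEFF + 0x9884 = 0x18783 → wrap carry → 0x8784
One's-complement sum = 0x8784.
Checksum = ~0x8784 & 0xFFFF = 0x787B.

787B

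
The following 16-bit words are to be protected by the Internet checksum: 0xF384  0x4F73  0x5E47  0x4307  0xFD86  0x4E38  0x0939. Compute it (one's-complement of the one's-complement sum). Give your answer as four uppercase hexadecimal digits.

C6C0

One's-complement addition (fold any carry out of bit 15 back into bit 0):
  0xF384 + 0x4F73 = 0x142F7 → wrap carry → 0x42F8
  0x42F8 + 0x5E47 = 0x0A13F
  0xA13F + 0x4307 = 0x0E446
  0xE446 + 0xFD86 = 0x1E1CC → wrap carry → 0xE1CD
  0xE1CD + 0x4E38 = 0x13005 → wrap carry → 0x3006
  0x3006 + 0x0939 = 0x0393F
One's-complement sum = 0x393F.
Checksum = ~0x393F & 0xFFFF = 0xC6C0.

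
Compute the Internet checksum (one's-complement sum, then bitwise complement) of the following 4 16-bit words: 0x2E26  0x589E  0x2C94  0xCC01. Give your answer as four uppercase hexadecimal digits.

80A5

One's-complement addition (fold any carry out of bit 15 back into bit 0):
  0x2E26 + 0x589E = 0x086C4
  0x86C4 + 0x2C94 = 0x0B358
  0xB358 + 0xCC01 = 0x17F59 → wrap carry → 0x7F5A
One's-complement sum = 0x7F5A.
Checksum = ~0x7F5A & 0xFFFF = 0x80A5.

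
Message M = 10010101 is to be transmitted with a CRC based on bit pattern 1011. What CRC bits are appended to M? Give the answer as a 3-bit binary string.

110

Append 3 zeros: 10010101000. Divide by 1011 (XOR where the leading bit is 1):
  pos 0: 1001 XOR 1011 = 0010
  pos 2: 1001 XOR 1011 = 0010
  pos 4: 1001 XOR 1011 = 0010
  pos 6: 1000 XOR 1011 = 0011
Remainder (last 3 bits) = 110. This is the CRC / FCS.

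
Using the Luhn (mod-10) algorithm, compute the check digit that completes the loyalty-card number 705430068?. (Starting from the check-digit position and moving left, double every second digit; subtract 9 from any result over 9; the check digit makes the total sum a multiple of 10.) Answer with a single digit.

1

Partial digits right→left: 8 6 0 0 3 4 5 0 7
Double every second digit counting from the check-digit position (so the 1st, 3rd, 5th, ... of the partial from the right).
  doubled (with −9 where >9): 7 0 6 1 5 → sum 19
  kept as-is: 6 0 4 0 → sum 10
Total = 19 + 10 = 29.
Check digit = (10 − (29 mod 10)) mod 10 = 1.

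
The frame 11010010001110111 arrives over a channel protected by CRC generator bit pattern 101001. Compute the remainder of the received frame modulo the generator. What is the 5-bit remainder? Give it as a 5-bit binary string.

Modulo-2 division of 11010010001110111 by 101001:
  pos 0: 110100 XOR 101001 = 011101
  pos 1: 111011 XOR 101001 = 010010
  pos 2: 100100 XOR 101001 = 001101
  pos 4: 110100 XOR 101001 = 011101
  pos 5: 111011 XOR 101001 = 010010
  pos 6: 100101 XOR 101001 = 001100
  pos 8: 110010 XOR 101001 = 011011
  pos 9: 110111 XOR 101001 = 011110
  pos 10: 111101 XOR 101001 = 010100
  pos 11: 101001 XOR 101001 = 000000
Remainder = 00000 (zero — the frame passes the CRC check).

00000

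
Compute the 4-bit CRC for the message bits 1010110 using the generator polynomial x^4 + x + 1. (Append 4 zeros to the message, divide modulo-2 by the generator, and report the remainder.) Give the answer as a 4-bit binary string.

Append 4 zeros: 10101100000. Divide by 10011 (XOR where the leading bit is 1):
  pos 0: 10101 XOR 10011 = 00110
  pos 2: 11010 XOR 10011 = 01001
  pos 3: 10010 XOR 10011 = 00001
Remainder (last 4 bits) = 1000. This is the CRC / FCS.

1000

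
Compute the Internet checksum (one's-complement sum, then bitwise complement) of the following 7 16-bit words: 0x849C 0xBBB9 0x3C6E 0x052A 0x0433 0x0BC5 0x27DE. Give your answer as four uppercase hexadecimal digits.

One's-complement addition (fold any carry out of bit 15 back into bit 0):
  0x849C + 0xBBB9 = 0x14055 → wrap carry → 0x4056
  0x4056 + 0x3C6E = 0x07CC4
  0x7CC4 + 0x052A = 0x081EE
  0x81EE + 0x0433 = 0x08621
  0x8621 + 0x0BC5 = 0x091E6
  0x91E6 + 0x27DE = 0x0B9C4
One's-complement sum = 0xB9C4.
Checksum = ~0xB9C4 & 0xFFFF = 0x463B.

463B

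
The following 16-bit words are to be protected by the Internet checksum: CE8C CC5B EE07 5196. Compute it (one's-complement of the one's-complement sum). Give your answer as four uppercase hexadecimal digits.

One's-complement addition (fold any carry out of bit 15 back into bit 0):
  0xCE8C + 0xCC5B = 0x19AE7 → wrap carry → 0x9AE8
  0x9AE8 + 0xEE07 = 0x188EF → wrap carry → 0x88F0
  0x88F0 + 0x5196 = 0x0DA86
One's-complement sum = 0xDA86.
Checksum = ~0xDA86 & 0xFFFF = 0x2579.

2579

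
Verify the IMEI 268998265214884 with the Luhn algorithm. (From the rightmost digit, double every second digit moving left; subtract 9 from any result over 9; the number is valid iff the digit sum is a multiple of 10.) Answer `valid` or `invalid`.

From the right, keep odd positions and double even positions (subtract 9 from any doubled value over 9):
  doubled (positions 2,4,...): 7 8 4 3 7 9 3 → sum 41
  kept (positions 1,3,...): 4 8 1 5 2 9 8 2 → sum 39
Total = 80.
80 mod 10 = 0, so the number is valid.

valid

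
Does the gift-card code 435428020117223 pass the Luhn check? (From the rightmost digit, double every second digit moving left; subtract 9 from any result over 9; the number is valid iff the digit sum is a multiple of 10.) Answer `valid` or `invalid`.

From the right, keep odd positions and double even positions (subtract 9 from any doubled value over 9):
  doubled (positions 2,4,...): 4 5 2 4 7 8 6 → sum 36
  kept (positions 1,3,...): 3 2 1 0 0 2 5 4 → sum 17
Total = 53.
53 mod 10 = 3, so the number is invalid.

invalid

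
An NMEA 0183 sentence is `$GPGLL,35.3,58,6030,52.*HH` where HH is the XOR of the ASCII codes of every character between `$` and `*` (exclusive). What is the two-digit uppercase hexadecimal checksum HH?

XOR the ASCII codes of the payload characters:
  'G' = 0x47 → acc = 0x47
  'P' = 0x50 → acc = 0x17
  'G' = 0x47 → acc = 0x50
  'L' = 0x4C → acc = 0x1C
  'L' = 0x4C → acc = 0x50
  ',' = 0x2C → acc = 0x7C
  '3' = 0x33 → acc = 0x4F
  '5' = 0x35 → acc = 0x7A
  '.' = 0x2E → acc = 0x54
  '3' = 0x33 → acc = 0x67
  ',' = 0x2C → acc = 0x4B
  '5' = 0x35 → acc = 0x7E
  '8' = 0x38 → acc = 0x46
  ',' = 0x2C → acc = 0x6A
  '6' = 0x36 → acc = 0x5C
  '0' = 0x30 → acc = 0x6C
  '3' = 0x33 → acc = 0x5F
  '0' = 0x30 → acc = 0x6F
  ',' = 0x2C → acc = 0x43
  '5' = 0x35 → acc = 0x76
  '2' = 0x32 → acc = 0x44
  '.' = 0x2E → acc = 0x6A
Checksum = 0x6A.

6A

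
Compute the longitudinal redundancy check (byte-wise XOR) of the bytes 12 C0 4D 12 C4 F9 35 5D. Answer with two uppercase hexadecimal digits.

XOR the bytes together:
  start with 0x12
  0x12 ⊕ 0xC0 = 0xD2
  0xD2 ⊕ 0x4D = 0x9F
  0x9F ⊕ 0x12 = 0x8D
  0x8D ⊕ 0xC4 = 0x49
  0x49 ⊕ 0xF9 = 0xB0
  0xB0 ⊕ 0x35 = 0x85
  0x85 ⊕ 0x5D = 0xD8

D8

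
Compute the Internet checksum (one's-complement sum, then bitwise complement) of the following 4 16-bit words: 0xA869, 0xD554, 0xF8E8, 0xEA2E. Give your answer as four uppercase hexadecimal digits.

One's-complement addition (fold any carry out of bit 15 back into bit 0):
  0xA869 + 0xD554 = 0x17DBD → wrap carry → 0x7DBE
  0x7DBE + 0xF8E8 = 0x176A6 → wrap carry → 0x76A7
  0x76A7 + 0xEA2E = 0x160D5 → wrap carry → 0x60D6
One's-complement sum = 0x60D6.
Checksum = ~0x60D6 & 0xFFFF = 0x9F29.

9F29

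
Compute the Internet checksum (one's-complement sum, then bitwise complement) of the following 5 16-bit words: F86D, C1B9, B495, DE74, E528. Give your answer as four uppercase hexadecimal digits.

One's-complement addition (fold any carry out of bit 15 back into bit 0):
  0xF86D + 0xC1B9 = 0x1BA26 → wrap carry → 0xBA27
  0xBA27 + 0xB495 = 0x16EBC → wrap carry → 0x6EBD
  0x6EBD + 0xDE74 = 0x14D31 → wrap carry → 0x4D32
  0x4D32 + 0xE528 = 0x1325A → wrap carry → 0x325B
One's-complement sum = 0x325B.
Checksum = ~0x325B & 0xFFFF = 0xCDA4.

CDA4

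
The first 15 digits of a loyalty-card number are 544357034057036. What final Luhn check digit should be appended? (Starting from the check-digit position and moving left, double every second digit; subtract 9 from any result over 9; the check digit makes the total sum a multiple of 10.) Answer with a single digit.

1

Partial digits right→left: 6 3 0 7 5 0 4 3 0 7 5 3 4 4 5
Double every second digit counting from the check-digit position (so the 1st, 3rd, 5th, ... of the partial from the right).
  doubled (with −9 where >9): 3 0 1 8 0 1 8 1 → sum 22
  kept as-is: 3 7 0 3 7 3 4 → sum 27
Total = 22 + 27 = 49.
Check digit = (10 − (49 mod 10)) mod 10 = 1.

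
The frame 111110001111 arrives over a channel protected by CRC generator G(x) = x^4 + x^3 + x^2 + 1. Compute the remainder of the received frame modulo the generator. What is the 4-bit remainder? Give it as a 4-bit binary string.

Modulo-2 division of 111110001111 by 11101:
  pos 0: 11111 XOR 11101 = 00010
  pos 3: 10000 XOR 11101 = 01101
  pos 4: 11011 XOR 11101 = 00110
  pos 6: 11011 XOR 11101 = 00110
Remainder = 1101 (nonzero — an error is detected).

1101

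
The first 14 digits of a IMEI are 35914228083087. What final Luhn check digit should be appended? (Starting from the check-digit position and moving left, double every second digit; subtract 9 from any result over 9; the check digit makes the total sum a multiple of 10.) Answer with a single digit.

5

Partial digits right→left: 7 8 0 3 8 0 8 2 2 4 1 9 5 3
Double every second digit counting from the check-digit position (so the 1st, 3rd, 5th, ... of the partial from the right).
  doubled (with −9 where >9): 5 0 7 7 4 2 1 → sum 26
  kept as-is: 8 3 0 2 4 9 3 → sum 29
Total = 26 + 29 = 55.
Check digit = (10 − (55 mod 10)) mod 10 = 5.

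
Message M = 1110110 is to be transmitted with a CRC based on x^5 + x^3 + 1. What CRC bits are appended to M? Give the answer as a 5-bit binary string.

11110

Append 5 zeros: 111011000000. Divide by 101001 (XOR where the leading bit is 1):
  pos 0: 111011 XOR 101001 = 010010
  pos 1: 100100 XOR 101001 = 001101
  pos 3: 110100 XOR 101001 = 011101
  pos 4: 111010 XOR 101001 = 010011
  pos 5: 100110 XOR 101001 = 001111
Remainder (last 5 bits) = 11110. This is the CRC / FCS.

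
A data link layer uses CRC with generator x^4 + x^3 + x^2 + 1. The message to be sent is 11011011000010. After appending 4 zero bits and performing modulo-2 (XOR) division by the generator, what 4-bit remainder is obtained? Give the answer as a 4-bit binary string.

Append 4 zeros: 110110110000100000. Divide by 11101 (XOR where the leading bit is 1):
  pos 0: 11011 XOR 11101 = 00110
  pos 2: 11001 XOR 11101 = 00100
  pos 4: 10010 XOR 11101 = 01111
  pos 5: 11110 XOR 11101 = 00011
  pos 8: 11001 XOR 11101 = 00100
  pos 10: 10000 XOR 11101 = 01101
  pos 11: 11010 XOR 11101 = 00111
  pos 13: 11100 XOR 11101 = 00001
Remainder (last 4 bits) = 0001. This is the CRC / FCS.

0001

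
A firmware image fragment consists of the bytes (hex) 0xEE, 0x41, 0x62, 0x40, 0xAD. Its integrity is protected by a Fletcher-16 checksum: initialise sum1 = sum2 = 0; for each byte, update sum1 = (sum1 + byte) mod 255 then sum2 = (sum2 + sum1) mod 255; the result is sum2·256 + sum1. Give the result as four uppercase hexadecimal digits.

0580

Running sums (mod 255):
  after byte 0 (0xEE): sum1=238, sum2=238
  after byte 1 (0x41): sum1=48, sum2=31
  after byte 2 (0x62): sum1=146, sum2=177
  after byte 3 (0x40): sum1=210, sum2=132
  after byte 4 (0xAD): sum1=128, sum2=5
Checksum = sum2·256 + sum1 = 5·256 + 128 = 1408 = 0x0580.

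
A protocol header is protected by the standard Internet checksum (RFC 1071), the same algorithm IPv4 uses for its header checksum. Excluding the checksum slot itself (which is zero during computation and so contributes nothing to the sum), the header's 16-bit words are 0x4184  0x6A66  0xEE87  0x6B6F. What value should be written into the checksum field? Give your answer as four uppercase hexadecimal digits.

One's-complement addition (fold any carry out of bit 15 back into bit 0):
  0x4184 + 0x6A66 = 0x0ABEA
  0xABEA + 0xEE87 = 0x19A71 → wrap carry → 0x9A72
  0x9A72 + 0x6B6F = 0x105E1 → wrap carry → 0x05E2
One's-complement sum = 0x05E2.
Checksum = ~0x05E2 & 0xFFFF = 0xFA1D.

FA1D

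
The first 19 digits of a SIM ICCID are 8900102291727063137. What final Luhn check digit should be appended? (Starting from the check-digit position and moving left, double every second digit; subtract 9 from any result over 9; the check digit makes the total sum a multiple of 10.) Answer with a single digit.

8

Partial digits right→left: 7 3 1 3 6 0 7 2 7 1 9 2 2 0 1 0 0 9 8
Double every second digit counting from the check-digit position (so the 1st, 3rd, 5th, ... of the partial from the right).
  doubled (with −9 where >9): 5 2 3 5 5 9 4 2 0 7 → sum 42
  kept as-is: 3 3 0 2 1 2 0 0 9 → sum 20
Total = 42 + 20 = 62.
Check digit = (10 − (62 mod 10)) mod 10 = 8.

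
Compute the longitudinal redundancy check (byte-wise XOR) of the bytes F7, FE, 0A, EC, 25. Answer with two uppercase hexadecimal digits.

CA

XOR the bytes together:
  start with 0xF7
  0xF7 ⊕ 0xFE = 0x09
  0x09 ⊕ 0x0A = 0x03
  0x03 ⊕ 0xEC = 0xEF
  0xEF ⊕ 0x25 = 0xCA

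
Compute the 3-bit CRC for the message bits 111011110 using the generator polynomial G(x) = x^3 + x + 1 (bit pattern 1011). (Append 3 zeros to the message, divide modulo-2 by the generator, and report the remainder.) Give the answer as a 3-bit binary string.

100

Append 3 zeros: 111011110000. Divide by 1011 (XOR where the leading bit is 1):
  pos 0: 1110 XOR 1011 = 0101
  pos 1: 1011 XOR 1011 = 0000
  pos 5: 1110 XOR 1011 = 0101
  pos 6: 1010 XOR 1011 = 0001
Remainder (last 3 bits) = 100. This is the CRC / FCS.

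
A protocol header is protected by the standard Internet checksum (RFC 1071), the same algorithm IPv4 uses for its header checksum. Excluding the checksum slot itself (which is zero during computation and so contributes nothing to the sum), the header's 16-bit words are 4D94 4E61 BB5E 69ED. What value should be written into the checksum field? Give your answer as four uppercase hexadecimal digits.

One's-complement addition (fold any carry out of bit 15 back into bit 0):
  0x4D94 + 0x4E61 = 0x09BF5
  0x9BF5 + 0xBB5E = 0x15753 → wrap carry → 0x5754
  0x5754 + 0x69ED = 0x0C141
One's-complement sum = 0xC141.
Checksum = ~0xC141 & 0xFFFF = 0x3EBE.

3EBE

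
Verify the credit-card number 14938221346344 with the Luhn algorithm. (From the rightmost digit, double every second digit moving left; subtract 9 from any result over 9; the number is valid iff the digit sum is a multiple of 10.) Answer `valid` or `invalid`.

valid

From the right, keep odd positions and double even positions (subtract 9 from any doubled value over 9):
  doubled (positions 2,4,...): 8 3 6 4 7 9 2 → sum 39
  kept (positions 1,3,...): 4 3 4 1 2 3 4 → sum 21
Total = 60.
60 mod 10 = 0, so the number is valid.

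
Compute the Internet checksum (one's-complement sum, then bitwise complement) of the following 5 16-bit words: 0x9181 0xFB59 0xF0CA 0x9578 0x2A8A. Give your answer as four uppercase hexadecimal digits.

C256

One's-complement addition (fold any carry out of bit 15 back into bit 0):
  0x9181 + 0xFB59 = 0x18CDA → wrap carry → 0x8CDB
  0x8CDB + 0xF0CA = 0x17DA5 → wrap carry → 0x7DA6
  0x7DA6 + 0x9578 = 0x1131E → wrap carry → 0x131F
  0x131F + 0x2A8A = 0x03DA9
One's-complement sum = 0x3DA9.
Checksum = ~0x3DA9 & 0xFFFF = 0xC256.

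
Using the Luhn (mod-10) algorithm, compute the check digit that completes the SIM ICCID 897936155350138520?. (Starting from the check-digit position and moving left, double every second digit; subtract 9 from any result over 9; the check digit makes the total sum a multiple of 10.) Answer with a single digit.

5

Partial digits right→left: 0 2 5 8 3 1 0 5 3 5 5 1 6 3 9 7 9 8
Double every second digit counting from the check-digit position (so the 1st, 3rd, 5th, ... of the partial from the right).
  doubled (with −9 where >9): 0 1 6 0 6 1 3 9 9 → sum 35
  kept as-is: 2 8 1 5 5 1 3 7 8 → sum 40
Total = 35 + 40 = 75.
Check digit = (10 − (75 mod 10)) mod 10 = 5.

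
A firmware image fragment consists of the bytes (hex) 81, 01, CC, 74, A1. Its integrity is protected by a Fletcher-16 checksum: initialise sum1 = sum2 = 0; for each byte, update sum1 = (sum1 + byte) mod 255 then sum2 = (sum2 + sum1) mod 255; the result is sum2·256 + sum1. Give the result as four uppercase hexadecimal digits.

7C65

Running sums (mod 255):
  after byte 0 (81): sum1=129, sum2=129
  after byte 1 (01): sum1=130, sum2=4
  after byte 2 (CC): sum1=79, sum2=83
  after byte 3 (74): sum1=195, sum2=23
  after byte 4 (A1): sum1=101, sum2=124
Checksum = sum2·256 + sum1 = 124·256 + 101 = 31845 = 0x7C65.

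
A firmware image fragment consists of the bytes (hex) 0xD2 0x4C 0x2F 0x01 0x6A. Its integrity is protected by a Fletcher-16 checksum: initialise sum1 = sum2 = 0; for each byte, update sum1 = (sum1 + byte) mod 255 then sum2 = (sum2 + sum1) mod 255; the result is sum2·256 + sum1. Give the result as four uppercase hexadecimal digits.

Running sums (mod 255):
  after byte 0 (0xD2): sum1=210, sum2=210
  after byte 1 (0x4C): sum1=31, sum2=241
  after byte 2 (0x2F): sum1=78, sum2=64
  after byte 3 (0x01): sum1=79, sum2=143
  after byte 4 (0x6A): sum1=185, sum2=73
Checksum = sum2·256 + sum1 = 73·256 + 185 = 18873 = 0x49B9.

49B9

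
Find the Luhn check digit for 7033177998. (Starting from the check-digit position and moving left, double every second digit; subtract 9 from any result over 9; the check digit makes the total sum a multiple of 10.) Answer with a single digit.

6

Partial digits right→left: 8 9 9 7 7 1 3 3 0 7
Double every second digit counting from the check-digit position (so the 1st, 3rd, 5th, ... of the partial from the right).
  doubled (with −9 where >9): 7 9 5 6 0 → sum 27
  kept as-is: 9 7 1 3 7 → sum 27
Total = 27 + 27 = 54.
Check digit = (10 − (54 mod 10)) mod 10 = 6.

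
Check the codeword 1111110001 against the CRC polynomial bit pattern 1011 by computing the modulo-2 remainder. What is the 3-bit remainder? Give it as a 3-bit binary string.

010

Modulo-2 division of 1111110001 by 1011:
  pos 0: 1111 XOR 1011 = 0100
  pos 1: 1001 XOR 1011 = 0010
  pos 3: 1010 XOR 1011 = 0001
  pos 6: 1001 XOR 1011 = 0010
Remainder = 010 (nonzero — an error is detected).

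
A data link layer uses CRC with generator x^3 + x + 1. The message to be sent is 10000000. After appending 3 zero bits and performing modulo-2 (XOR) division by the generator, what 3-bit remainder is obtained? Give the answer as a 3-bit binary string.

011

Append 3 zeros: 10000000000. Divide by 1011 (XOR where the leading bit is 1):
  pos 0: 1000 XOR 1011 = 0011
  pos 2: 1100 XOR 1011 = 0111
  pos 3: 1110 XOR 1011 = 0101
  pos 4: 1010 XOR 1011 = 0001
  pos 7: 1000 XOR 1011 = 0011
Remainder (last 3 bits) = 011. This is the CRC / FCS.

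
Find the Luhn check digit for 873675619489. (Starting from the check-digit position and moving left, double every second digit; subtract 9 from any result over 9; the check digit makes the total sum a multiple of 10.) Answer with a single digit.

1

Partial digits right→left: 9 8 4 9 1 6 5 7 6 3 7 8
Double every second digit counting from the check-digit position (so the 1st, 3rd, 5th, ... of the partial from the right).
  doubled (with −9 where >9): 9 8 2 1 3 5 → sum 28
  kept as-is: 8 9 6 7 3 8 → sum 41
Total = 28 + 41 = 69.
Check digit = (10 − (69 mod 10)) mod 10 = 1.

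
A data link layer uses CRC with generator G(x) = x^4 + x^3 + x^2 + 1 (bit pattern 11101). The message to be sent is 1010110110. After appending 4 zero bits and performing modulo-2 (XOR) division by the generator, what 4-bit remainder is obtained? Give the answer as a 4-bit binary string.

Append 4 zeros: 10101101100000. Divide by 11101 (XOR where the leading bit is 1):
  pos 0: 10101 XOR 11101 = 01000
  pos 1: 10001 XOR 11101 = 01100
  pos 2: 11000 XOR 11101 = 00101
  pos 4: 10111 XOR 11101 = 01010
  pos 5: 10100 XOR 11101 = 01001
  pos 6: 10010 XOR 11101 = 01111
  pos 7: 11110 XOR 11101 = 00011
Remainder (last 4 bits) = 1100. This is the CRC / FCS.

1100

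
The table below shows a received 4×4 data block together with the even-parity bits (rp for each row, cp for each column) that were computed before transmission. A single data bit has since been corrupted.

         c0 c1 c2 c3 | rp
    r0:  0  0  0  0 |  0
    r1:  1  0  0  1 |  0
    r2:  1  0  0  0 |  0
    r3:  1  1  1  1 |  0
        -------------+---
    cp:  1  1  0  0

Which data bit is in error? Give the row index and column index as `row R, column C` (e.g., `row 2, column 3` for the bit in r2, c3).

row 2, column 2

Recompute each row's even parity and compare to rp:
  r0: data parity 0, sent rp 0 → ok
  r1: data parity 0, sent rp 0 → ok
  r2: data parity 1, sent rp 0 → mismatch
  r3: data parity 0, sent rp 0 → ok
Recompute each column's even parity and compare to cp:
  c0: data parity 1, sent cp 1 → ok
  c1: data parity 1, sent cp 1 → ok
  c2: data parity 1, sent cp 0 → mismatch
  c3: data parity 0, sent cp 0 → ok
Exactly one row (r2) and one column (c2) fail → the flipped bit is at their intersection.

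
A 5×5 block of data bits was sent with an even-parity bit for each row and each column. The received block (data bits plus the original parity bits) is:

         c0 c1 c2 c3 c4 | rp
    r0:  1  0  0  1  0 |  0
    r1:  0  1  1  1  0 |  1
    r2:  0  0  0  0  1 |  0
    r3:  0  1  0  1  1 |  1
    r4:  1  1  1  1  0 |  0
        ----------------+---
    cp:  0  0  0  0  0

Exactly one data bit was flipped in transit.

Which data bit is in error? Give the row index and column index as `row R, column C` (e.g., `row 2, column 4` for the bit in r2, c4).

row 2, column 1

Recompute each row's even parity and compare to rp:
  r0: data parity 0, sent rp 0 → ok
  r1: data parity 1, sent rp 1 → ok
  r2: data parity 1, sent rp 0 → mismatch
  r3: data parity 1, sent rp 1 → ok
  r4: data parity 0, sent rp 0 → ok
Recompute each column's even parity and compare to cp:
  c0: data parity 0, sent cp 0 → ok
  c1: data parity 1, sent cp 0 → mismatch
  c2: data parity 0, sent cp 0 → ok
  c3: data parity 0, sent cp 0 → ok
  c4: data parity 0, sent cp 0 → ok
Exactly one row (r2) and one column (c1) fail → the flipped bit is at their intersection.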